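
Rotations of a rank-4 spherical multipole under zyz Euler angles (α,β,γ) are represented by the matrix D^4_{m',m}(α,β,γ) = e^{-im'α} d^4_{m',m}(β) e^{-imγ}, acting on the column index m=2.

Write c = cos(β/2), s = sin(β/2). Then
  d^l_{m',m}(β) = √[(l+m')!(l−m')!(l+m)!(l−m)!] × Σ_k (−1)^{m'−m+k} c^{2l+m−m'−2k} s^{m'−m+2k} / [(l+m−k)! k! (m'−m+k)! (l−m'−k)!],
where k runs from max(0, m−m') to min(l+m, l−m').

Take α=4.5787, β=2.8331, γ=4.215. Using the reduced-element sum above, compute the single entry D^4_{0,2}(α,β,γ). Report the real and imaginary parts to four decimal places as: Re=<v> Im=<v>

Re=-0.1063 Im=-0.1636

Split into d^4_{0,2}(β=2.8331) × two z-phases.
With c≡cos(β/2)=0.153635 and s≡sin(β/2)=0.988128, N=[24·24·720·2]^{1/2}=910.735966
k: max(0,(2)−(0))=2 … min(4+(2),4−(0))=4
  k=2: (−1)^0·910.7360/(96)·0.1536^6·0.9881^2 = +0.000122
  k=3: (−1)^1·910.7360/(36)·0.1536^4·0.9881^4 = -0.013437
  k=4: (−1)^2·910.7360/(96)·0.1536^2·0.9881^6 = +0.208441
d^4_{0,2}(2.8331) = +0.000122 -0.013437 +0.208441 = +0.195125
D = (+1.000000+0.000000i)·(+0.195125)·(-0.544689-0.838638i) = -0.106283-0.163639i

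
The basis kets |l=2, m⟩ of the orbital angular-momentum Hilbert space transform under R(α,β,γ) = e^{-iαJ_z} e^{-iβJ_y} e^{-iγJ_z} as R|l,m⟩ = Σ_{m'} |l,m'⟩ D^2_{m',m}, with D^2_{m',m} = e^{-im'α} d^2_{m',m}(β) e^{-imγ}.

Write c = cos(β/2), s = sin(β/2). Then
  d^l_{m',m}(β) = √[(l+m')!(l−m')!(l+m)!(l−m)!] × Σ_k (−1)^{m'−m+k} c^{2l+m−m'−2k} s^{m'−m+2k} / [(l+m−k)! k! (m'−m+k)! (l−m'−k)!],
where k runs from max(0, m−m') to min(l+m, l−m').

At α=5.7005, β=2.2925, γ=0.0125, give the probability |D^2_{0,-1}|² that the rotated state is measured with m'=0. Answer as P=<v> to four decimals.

P=0.3689

Split into d^2_{0,-1}(β=2.2925) × two z-phases.
Half-angle: c=0.411907, s=0.911226. N=√(2·2·1·6)=4.898979
Admissible k: 0..1 (factorial args all ≥0)
  k=0: (−1)^1·4.8990/(2)·0.4119^3·0.9112^1 = -0.155991
  k=1: (−1)^2·4.8990/(2)·0.4119^1·0.9112^3 = +0.763402
d^2_{0,-1}(2.2925) = -0.155991 +0.763402 = +0.607410
|D^2_{0,-1}|² = |d^2_{0,-1}(β)|² = (+0.607410)² = 0.368947 (the z-rotation phases have unit modulus)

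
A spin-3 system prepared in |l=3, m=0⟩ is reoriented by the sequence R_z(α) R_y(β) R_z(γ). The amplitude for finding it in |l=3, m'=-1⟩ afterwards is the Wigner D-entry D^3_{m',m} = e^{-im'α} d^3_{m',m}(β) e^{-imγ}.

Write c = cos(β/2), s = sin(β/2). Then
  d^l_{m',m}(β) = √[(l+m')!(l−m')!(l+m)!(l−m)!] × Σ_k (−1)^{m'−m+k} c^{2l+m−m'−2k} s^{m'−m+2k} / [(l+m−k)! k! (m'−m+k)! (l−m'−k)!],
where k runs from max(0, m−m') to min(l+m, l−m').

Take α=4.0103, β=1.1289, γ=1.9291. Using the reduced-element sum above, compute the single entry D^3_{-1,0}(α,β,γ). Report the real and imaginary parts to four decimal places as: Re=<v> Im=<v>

Re=0.0216 Im=0.0256

Split into d^3_{-1,0}(β=1.1289) × two z-phases.
Half-angle: c=0.844883, s=0.534951. N=√(2·24·6·6)=41.569219
Admissible k: 1..3 (factorial args all ≥0)
  k=1: (−1)^0·41.5692/(12)·0.8449^5·0.5350^1 = +0.797788
  k=2: (−1)^1·41.5692/(4)·0.8449^3·0.5350^3 = -0.959498
  k=3: (−1)^2·41.5692/(12)·0.8449^1·0.5350^5 = +0.128221
d^3_{-1,0}(1.1289) = +0.797788 -0.959498 +0.128221 = -0.033489
D = (-0.645814-0.763495i)·(-0.033489)·(+1.000000+0.000000i) = +0.021628+0.025569i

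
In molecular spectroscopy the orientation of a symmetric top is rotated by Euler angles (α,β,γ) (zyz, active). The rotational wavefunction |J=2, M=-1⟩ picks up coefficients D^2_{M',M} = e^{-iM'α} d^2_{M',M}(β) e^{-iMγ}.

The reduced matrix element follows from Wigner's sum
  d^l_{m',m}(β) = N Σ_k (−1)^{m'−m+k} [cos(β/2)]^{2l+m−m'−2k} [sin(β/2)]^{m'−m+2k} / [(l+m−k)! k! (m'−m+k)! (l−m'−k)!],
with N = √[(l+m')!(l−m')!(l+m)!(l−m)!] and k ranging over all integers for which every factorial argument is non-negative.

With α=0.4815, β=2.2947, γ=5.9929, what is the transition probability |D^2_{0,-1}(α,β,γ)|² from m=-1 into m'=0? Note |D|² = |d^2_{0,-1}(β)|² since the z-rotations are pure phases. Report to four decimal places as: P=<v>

Split into d^2_{0,-1}(β=2.2947) × two z-phases.
c=cos(2.2947/2)=0.410905, s=sin(2.2947/2)=0.911678; N=√[2·2·1·6]=4.898979
k: max(0,(-1)−(0))=0 … min(2+(-1),2−(0))=1
  k=0: (−1)^1·4.8990/(2)·0.4109^3·0.9117^1 = -0.154932
  k=1: (−1)^2·4.8990/(2)·0.4109^1·0.9117^3 = +0.762679
d^2_{0,-1}(2.2947) = -0.154932 +0.762679 = +0.607747
|D^2_{0,-1}|² = |d^2_{0,-1}(β)|² = (+0.607747)² = 0.369356 (the z-rotation phases have unit modulus)

P=0.3694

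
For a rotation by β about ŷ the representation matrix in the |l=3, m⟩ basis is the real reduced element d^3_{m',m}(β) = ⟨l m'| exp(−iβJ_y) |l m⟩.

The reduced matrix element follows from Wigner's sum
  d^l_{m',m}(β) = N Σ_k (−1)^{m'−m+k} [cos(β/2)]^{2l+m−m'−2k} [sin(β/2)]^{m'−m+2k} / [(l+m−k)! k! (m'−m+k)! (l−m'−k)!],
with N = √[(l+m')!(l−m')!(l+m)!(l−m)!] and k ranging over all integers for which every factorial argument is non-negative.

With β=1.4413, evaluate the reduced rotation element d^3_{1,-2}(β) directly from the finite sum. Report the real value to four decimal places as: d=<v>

d=-0.4736

d^3_{1,-2}(β=1.4413) via Wigner's sum:
With c≡cos(β/2)=0.751377 and s≡sin(β/2)=0.659873, N=[24·2·1·120]^{1/2}=75.894664
k: max(0,(-2)−(1))=0 … min(3+(-2),3−(1))=1
  k=0: (−1)^3·75.8947/(12)·0.7514^3·0.6599^3 = -0.770877
  k=1: (−1)^4·75.8947/(24)·0.7514^1·0.6599^5 = +0.297276
d^3_{1,-2}(1.4413) = -0.770877 +0.297276 = -0.473601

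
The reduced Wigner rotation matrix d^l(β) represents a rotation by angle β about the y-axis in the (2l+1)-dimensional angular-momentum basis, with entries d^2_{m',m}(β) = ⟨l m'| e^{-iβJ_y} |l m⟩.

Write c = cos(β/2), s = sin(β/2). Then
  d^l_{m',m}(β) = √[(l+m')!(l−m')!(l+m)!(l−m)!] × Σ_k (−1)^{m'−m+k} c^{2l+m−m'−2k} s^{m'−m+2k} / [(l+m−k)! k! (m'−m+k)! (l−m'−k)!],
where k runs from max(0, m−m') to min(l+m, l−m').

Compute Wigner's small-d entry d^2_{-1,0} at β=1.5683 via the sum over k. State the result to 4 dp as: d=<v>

d=0.0031

d^2_{-1,0}(β=1.5683) via Wigner's sum:
Half-angle: c=0.707989, s=0.706224. N=√(1·6·2·2)=4.898979
k∈{1,2} keeps every argument non-negative
  k=1: (−1)^0·4.8990/(2)·0.7080^3·0.7062^1 = +0.613899
  k=2: (−1)^1·4.8990/(2)·0.7080^1·0.7062^3 = -0.610842
d^2_{-1,0}(1.5683) = +0.613899 -0.610842 = +0.003057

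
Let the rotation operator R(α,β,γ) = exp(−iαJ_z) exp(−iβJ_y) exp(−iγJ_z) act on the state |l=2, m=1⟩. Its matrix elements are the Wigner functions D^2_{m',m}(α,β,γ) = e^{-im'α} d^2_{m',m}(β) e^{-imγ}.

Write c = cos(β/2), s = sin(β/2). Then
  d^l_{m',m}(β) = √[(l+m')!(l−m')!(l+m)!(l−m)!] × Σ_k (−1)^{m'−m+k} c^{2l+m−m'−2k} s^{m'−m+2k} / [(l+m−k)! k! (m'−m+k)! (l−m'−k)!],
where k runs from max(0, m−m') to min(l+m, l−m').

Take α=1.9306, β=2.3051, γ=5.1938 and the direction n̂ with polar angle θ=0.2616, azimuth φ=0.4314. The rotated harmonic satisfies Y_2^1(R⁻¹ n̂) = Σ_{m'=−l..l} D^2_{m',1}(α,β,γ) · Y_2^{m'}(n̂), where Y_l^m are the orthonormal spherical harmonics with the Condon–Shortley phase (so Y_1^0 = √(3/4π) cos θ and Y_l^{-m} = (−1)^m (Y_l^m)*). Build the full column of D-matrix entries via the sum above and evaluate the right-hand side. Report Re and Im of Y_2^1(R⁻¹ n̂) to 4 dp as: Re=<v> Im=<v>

Re=-0.0534 Im=-0.3749

Need the full column D^2_{m',1} for m'=−2..2 at α=1.9306, β=2.3051, γ=5.1938.
cos(β/2)=0.406159, sin(β/2)=0.913803
d^2_{-2,1}: single k=3 term ⇒ +0.619845;  D = +0.146252-0.602343i
d^2_{-1,1}: k∈[2..3] ⇒ +0.413254 -0.697284 = -0.284030;  D = +0.281932-0.034455i
d^2_{0,1}: k∈[1..2] ⇒ +0.149974 -0.759151 = -0.609178;  D = -0.282068-0.539940i
d^2_{1,1}: k∈[0..1] ⇒ +0.027213 -0.413254 = -0.386041;  D = -0.257319+0.287775i
d^2_{2,1}: single k=0 term ⇒ -0.122453;  D = +0.114176+0.044256i
Y_2^{m'}(θ=0.2616,φ=0.4314) and Σ D·Y over m':
  (+0.1463-0.6023i)·(+0.0168-0.0196i)  (+0.2819-0.0345i)·(+0.1753-0.0807i)  (-0.2821-0.5399i)·(+0.5675+0.0000i)  (-0.2573+0.2878i)·(-0.1753-0.0807i)  (+0.1142+0.0443i)·(+0.0168+0.0196i)
Y_2^1(R⁻¹ n̂) = -0.053402-0.374901i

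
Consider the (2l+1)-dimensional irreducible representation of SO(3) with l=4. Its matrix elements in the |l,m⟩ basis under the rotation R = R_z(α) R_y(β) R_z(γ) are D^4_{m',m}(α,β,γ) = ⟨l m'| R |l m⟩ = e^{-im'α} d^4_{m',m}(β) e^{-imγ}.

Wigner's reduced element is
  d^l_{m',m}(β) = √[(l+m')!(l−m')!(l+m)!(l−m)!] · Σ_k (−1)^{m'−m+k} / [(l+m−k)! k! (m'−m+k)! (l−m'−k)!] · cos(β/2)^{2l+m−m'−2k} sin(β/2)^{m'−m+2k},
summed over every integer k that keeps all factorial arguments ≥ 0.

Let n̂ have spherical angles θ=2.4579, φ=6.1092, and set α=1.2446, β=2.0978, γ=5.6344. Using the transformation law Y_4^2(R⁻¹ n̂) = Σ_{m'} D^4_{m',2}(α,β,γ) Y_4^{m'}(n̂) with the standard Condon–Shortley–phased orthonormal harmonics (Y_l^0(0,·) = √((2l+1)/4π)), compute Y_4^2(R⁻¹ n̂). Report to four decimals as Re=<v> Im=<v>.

Re=0.1409 Im=-0.0401

Need the full column D^4_{m',2} for m'=−4..4 at α=1.2446, β=2.0978, γ=5.6344.
cos(β/2)=0.498525, sin(β/2)=0.866875
d^4_{-4,2}: single k=6 term ⇒ +0.558075;  D = +0.558061-0.004026i
d^4_{-3,2}: k∈[5..6] ⇒ +0.680815 -0.686195 = -0.005380;  D = -0.001687+0.005108i
d^4_{-2,2}: k∈[4..6] ⇒ +0.523197 -1.265596 +0.318899 = -0.423499;  D = +0.338373+0.254667i
d^4_{-1,2}: k∈[3..5] ⇒ +0.283674 -1.286620 +0.778072 = -0.224874;  D = +0.185670-0.126866i
d^4_{0,2}: k∈[2..4] ⇒ +0.109435 -0.882397 +1.000541 = +0.227579;  D = +0.061410+0.219137i
d^4_{1,2}: k∈[1..3] ⇒ +0.028145 -0.425511 +0.857746 = +0.460381;  D = +0.459735+0.024375i
d^4_{2,2}: k∈[0..2] ⇒ +0.003815 -0.138425 +0.523197 = +0.388587;  D = +0.143834-0.360987i
d^4_{3,2}: k∈[0..1] ⇒ -0.024822 +0.225159 = +0.200338;  D = -0.152532-0.129881i
d^4_{4,2}: single k=0 term ⇒ +0.061040;  D = -0.052378+0.031343i
Y_4^{m'}(θ=2.4579,φ=6.1092) and Σ D·Y over m':
  (+0.5581-0.0040i)·(+0.0541+0.0452i)  (-0.0017+0.0051i)·(-0.2120-0.1219i)  (+0.3384+0.2547i)·(+0.4024+0.1460i)  (+0.1857-0.1269i)·(-0.2754-0.0484i)  (+0.0614+0.2191i)·(-0.2526+0.0000i)  (+0.4597+0.0244i)·(+0.2754-0.0484i)  (+0.1438-0.3610i)·(+0.4024-0.1460i)  (-0.1525-0.1299i)·(+0.2120-0.1219i)  (-0.0524+0.0313i)·(+0.0541-0.0452i)
Y_4^2(R⁻¹ n̂) = +0.140930-0.040096i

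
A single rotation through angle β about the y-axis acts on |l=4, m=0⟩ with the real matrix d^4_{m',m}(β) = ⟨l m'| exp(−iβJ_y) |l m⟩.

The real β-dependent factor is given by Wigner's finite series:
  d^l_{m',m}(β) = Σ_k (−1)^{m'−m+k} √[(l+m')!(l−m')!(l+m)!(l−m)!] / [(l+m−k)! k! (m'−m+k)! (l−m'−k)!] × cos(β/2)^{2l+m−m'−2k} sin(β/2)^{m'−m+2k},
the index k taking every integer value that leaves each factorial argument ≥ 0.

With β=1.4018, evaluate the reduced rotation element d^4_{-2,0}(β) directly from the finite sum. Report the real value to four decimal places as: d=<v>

d^4_{-2,0}(β=1.4018) via Wigner's sum:
c=cos(1.4018/2)=0.764262, s=sin(1.4018/2)=0.644906; N=√[2·720·24·24]=910.735966
Admissible k: 2..4 (factorial args all ≥0)
  k=2: (−1)^0·910.7360/(96)·0.7643^6·0.6449^2 = +0.786263
  k=3: (−1)^1·910.7360/(36)·0.7643^4·0.6449^4 = -1.492947
  k=4: (−1)^2·910.7360/(96)·0.7643^2·0.6449^6 = +0.398642
d^4_{-2,0}(1.4018) = +0.786263 -1.492947 +0.398642 = -0.308042

d=-0.3080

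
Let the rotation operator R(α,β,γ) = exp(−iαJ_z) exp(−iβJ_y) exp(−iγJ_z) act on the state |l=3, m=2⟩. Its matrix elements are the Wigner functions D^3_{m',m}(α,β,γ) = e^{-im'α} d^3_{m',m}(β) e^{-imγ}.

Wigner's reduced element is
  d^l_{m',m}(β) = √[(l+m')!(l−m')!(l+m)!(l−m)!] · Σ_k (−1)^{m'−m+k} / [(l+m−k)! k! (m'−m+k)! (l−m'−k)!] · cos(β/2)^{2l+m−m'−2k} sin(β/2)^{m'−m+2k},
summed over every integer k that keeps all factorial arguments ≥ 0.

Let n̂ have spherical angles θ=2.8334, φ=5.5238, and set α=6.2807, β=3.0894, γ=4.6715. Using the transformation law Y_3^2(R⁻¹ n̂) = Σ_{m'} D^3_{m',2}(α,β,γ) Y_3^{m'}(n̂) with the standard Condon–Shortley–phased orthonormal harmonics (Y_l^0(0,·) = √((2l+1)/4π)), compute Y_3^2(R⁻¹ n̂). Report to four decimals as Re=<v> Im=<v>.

Need the full column D^3_{m',2} for m'=−3..3 at α=6.2807, β=3.0894, γ=4.6715.
cos(β/2)=0.026093, sin(β/2)=0.999660
d^3_{-3,2}: single k=5 term ⇒ +0.063807;  D = -0.063631-0.004738i
d^3_{-2,2}: k∈[4..5] ⇒ +0.003400 -0.997959 = -0.994559;  D = +0.991627+0.076314i
d^3_{-1,2}: k∈[3..4] ⇒ +0.000112 -0.082374 = -0.082262;  D = +0.082003+0.006516i
d^3_{0,2}: k∈[2..3] ⇒ +0.000003 -0.003724 = -0.003722;  D = +0.003709+0.000304i
d^3_{1,2}: k∈[1..2] ⇒ +0.000000 -0.000112 = -0.000112;  D = +0.000112+0.000009i
d^3_{2,2}: k∈[0..1] ⇒ +0.000000 -0.000002 = -0.000002;  D = +0.000002+0.000000i
d^3_{3,2}: single k=0 term ⇒ -0.000000;  D = +0.000000+0.000000i
Y_3^{m'}(θ=2.8334,φ=5.5238) and Σ D·Y over m':
  (-0.0636-0.0047i)·(-0.0076+0.0089i)  (+0.9916+0.0763i)·(-0.0047-0.0895i)  (+0.0820+0.0065i)·(+0.2517+0.2389i)  (+0.0037+0.0003i)·(-0.5476+0.0000i)  (+0.0001+0.0000i)·(-0.2517+0.2389i)  (+0.0000+0.0000i)·(-0.0047+0.0895i)  (+0.0000+0.0000i)·(+0.0076+0.0089i)
Y_3^2(R⁻¹ n̂) = +0.019752-0.068528i

Re=0.0198 Im=-0.0685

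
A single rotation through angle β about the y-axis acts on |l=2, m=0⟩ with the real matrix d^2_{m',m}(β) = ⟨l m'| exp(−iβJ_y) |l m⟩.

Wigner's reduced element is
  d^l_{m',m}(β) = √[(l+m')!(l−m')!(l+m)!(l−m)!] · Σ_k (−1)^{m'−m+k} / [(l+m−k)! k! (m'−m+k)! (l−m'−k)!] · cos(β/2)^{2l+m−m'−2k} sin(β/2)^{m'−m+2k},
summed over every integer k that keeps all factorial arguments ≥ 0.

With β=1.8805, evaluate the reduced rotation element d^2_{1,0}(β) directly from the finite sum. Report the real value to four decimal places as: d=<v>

d=0.3555

d^2_{1,0}(β=1.8805) via Wigner's sum:
With c≡cos(β/2)=0.589586 and s≡sin(β/2)=0.807706, N=[6·1·2·2]^{1/2}=4.898979
k: max(0,(0)−(1))=0 … min(2+(0),2−(1))=1
  k=0: (−1)^1·4.8990/(2)·0.5896^3·0.8077^1 = -0.405481
  k=1: (−1)^2·4.8990/(2)·0.5896^1·0.8077^3 = +0.760995
d^2_{1,0}(1.8805) = -0.405481 +0.760995 = +0.355514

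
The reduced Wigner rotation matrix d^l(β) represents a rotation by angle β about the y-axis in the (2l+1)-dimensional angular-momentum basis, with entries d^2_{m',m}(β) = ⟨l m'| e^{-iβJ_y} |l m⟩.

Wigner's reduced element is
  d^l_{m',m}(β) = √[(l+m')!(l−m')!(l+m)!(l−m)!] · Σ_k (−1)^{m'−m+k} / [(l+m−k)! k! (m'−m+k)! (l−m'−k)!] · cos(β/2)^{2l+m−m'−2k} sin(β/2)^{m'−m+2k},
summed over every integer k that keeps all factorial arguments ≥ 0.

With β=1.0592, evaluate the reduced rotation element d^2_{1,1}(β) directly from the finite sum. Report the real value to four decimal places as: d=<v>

d^2_{1,1}(β=1.0592) via Wigner's sum:
Half-angle: c=0.863009, s=0.505188. N=√(6·1·6·1)=6.000000
k: max(0,(1)−(1))=0 … min(2+(1),2−(1))=1
  k=0: (−1)^0·6.0000/(6)·0.8630^4·0.5052^0 = +0.554705
  k=1: (−1)^1·6.0000/(2)·0.8630^2·0.5052^2 = -0.570241
d^2_{1,1}(1.0592) = +0.554705 -0.570241 = -0.015536

d=-0.0155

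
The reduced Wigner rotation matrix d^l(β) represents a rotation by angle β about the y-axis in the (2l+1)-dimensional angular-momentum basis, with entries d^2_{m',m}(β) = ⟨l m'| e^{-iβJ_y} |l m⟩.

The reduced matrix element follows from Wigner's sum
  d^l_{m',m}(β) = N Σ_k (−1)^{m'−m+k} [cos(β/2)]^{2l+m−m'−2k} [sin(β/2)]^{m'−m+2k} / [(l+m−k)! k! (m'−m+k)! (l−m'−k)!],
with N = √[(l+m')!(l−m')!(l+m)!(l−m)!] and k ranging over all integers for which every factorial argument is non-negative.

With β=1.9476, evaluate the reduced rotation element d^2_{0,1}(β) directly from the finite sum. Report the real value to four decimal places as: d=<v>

d=-0.4190

d^2_{0,1}(β=1.9476) via Wigner's sum:
c=cos(1.9476/2)=0.562161, s=sin(1.9476/2)=0.827028; N=√[2·2·6·1]=4.898979
k: max(0,(1)−(0))=1 … min(2+(1),2−(0))=2
  k=1: (−1)^0·4.8990/(2)·0.5622^3·0.8270^1 = +0.359897
  k=2: (−1)^1·4.8990/(2)·0.5622^1·0.8270^3 = -0.778927
d^2_{0,1}(1.9476) = +0.359897 -0.778927 = -0.419030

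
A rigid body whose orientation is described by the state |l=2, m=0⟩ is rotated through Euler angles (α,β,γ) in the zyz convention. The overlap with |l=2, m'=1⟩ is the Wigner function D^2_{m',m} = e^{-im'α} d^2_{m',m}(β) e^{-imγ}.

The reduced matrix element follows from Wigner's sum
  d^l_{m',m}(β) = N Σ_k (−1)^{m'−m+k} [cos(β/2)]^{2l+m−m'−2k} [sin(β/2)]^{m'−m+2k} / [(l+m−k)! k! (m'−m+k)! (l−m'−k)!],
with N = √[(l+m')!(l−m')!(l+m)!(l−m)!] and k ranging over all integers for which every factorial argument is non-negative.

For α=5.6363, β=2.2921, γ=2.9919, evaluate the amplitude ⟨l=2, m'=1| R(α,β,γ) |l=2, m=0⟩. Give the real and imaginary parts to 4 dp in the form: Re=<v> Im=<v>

Split into d^2_{1,0}(β=2.2921) × two z-phases.
Half-angle: c=0.412090, s=0.911143. N=√(6·1·2·2)=4.898979
Admissible k: 0..1 (factorial args all ≥0)
  k=0: (−1)^1·4.8990/(2)·0.4121^3·0.9111^1 = -0.156184
  k=1: (−1)^2·4.8990/(2)·0.4121^1·0.9111^3 = +0.763532
d^2_{1,0}(2.2921) = -0.156184 +0.763532 = +0.607348
Phases: e^{-i·(1)·5.6363}=+0.797965+0.602704i, e^{-i·(0)·2.9919}=+1.000000+0.000000i ⇒ D=+0.484642+0.366051i

Re=0.4846 Im=0.3661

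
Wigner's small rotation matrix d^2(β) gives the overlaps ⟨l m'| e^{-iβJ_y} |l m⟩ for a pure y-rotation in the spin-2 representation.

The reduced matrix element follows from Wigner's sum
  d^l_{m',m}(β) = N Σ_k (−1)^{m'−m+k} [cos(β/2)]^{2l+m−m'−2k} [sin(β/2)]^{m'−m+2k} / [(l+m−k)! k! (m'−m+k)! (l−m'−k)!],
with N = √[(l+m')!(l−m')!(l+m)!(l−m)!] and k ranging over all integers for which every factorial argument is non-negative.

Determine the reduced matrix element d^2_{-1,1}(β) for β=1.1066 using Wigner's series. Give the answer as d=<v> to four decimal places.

d^2_{-1,1}(β=1.1066) via Wigner's sum:
With c≡cos(β/2)=0.850795 and s≡sin(β/2)=0.525498, N=[1·6·6·1]^{1/2}=6.000000
Admissible k: 2..3 (factorial args all ≥0)
  k=2: (−1)^0·6.0000/(2)·0.8508^2·0.5255^2 = +0.599671
  k=3: (−1)^1·6.0000/(6)·0.8508^0·0.5255^4 = -0.076258
d^2_{-1,1}(1.1066) = +0.599671 -0.076258 = +0.523413

d=0.5234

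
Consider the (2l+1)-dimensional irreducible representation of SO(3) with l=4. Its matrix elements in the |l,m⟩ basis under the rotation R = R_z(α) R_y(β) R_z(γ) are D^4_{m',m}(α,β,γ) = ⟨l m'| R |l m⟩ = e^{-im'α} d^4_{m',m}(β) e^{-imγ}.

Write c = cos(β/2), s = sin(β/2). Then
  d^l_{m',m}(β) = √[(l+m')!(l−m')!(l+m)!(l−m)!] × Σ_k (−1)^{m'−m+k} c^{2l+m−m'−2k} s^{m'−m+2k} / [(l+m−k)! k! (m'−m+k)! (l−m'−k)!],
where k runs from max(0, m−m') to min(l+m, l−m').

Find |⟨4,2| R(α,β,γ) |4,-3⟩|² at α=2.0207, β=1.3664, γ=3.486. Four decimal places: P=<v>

D^4_{2,-3}(2.0207,1.3664,3.486) = e^{-i·2·2.0207}·d^4_{2,-3}(1.3664)·e^{-i·-3·3.486}. Compute d first:
c=cos(1.3664/2)=0.775557, s=sin(1.3664/2)=0.631278; N=√[720·2·1·5040]=2693.993318
The bounds max(0,m−m')=0 and min(l+m,l−m')=1 give 2 terms
  k=0: (−1)^5·2693.9933/(240)·0.7756^3·0.6313^5 = -0.524964
  k=1: (−1)^6·2693.9933/(720)·0.7756^1·0.6313^7 = +0.115937
d^4_{2,-3}(1.3664) = -0.524964 +0.115937 = -0.409027
|D^4_{2,-3}|² = |d^4_{2,-3}(β)|² = (-0.409027)² = 0.167303 (the z-rotation phases have unit modulus)

P=0.1673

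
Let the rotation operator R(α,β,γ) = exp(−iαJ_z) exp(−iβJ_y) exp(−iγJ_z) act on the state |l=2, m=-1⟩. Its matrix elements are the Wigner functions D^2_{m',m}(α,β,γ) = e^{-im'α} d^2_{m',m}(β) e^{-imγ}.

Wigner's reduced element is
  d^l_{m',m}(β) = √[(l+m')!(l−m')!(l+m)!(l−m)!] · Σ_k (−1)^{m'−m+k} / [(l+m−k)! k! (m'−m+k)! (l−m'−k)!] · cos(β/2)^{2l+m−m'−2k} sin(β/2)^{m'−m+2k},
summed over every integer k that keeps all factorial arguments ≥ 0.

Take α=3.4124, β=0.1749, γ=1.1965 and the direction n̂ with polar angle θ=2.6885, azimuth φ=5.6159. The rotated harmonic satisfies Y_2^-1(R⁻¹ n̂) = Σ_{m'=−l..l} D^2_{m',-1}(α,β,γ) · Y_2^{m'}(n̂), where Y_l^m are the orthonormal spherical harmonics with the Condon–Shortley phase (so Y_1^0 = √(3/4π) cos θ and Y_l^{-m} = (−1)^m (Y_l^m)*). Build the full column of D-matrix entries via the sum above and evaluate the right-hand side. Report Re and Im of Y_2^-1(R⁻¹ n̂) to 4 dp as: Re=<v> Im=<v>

Re=-0.2103 Im=0.1586

Need the full column D^2_{m',-1} for m'=−2..2 at α=3.4124, β=0.1749, γ=1.1965.
cos(β/2)=0.996179, sin(β/2)=0.087339
d^2_{-2,-1}: single k=1 term ⇒ +0.172682;  D = -0.028758+0.170271i
d^2_{-1,-1}: k∈[0..1] ⇒ +0.984802 -0.022710 = +0.962093;  D = -0.099388-0.956945i
d^2_{0,-1}: k∈[0..1] ⇒ -0.211492 +0.001626 = -0.209866;  D = -0.076731-0.195336i
d^2_{1,-1}: k∈[0..1] ⇒ +0.022710 -0.000058 = +0.022651;  D = -0.013620-0.018099i
d^2_{2,-1}: single k=0 term ⇒ -0.001327;  D = -0.001053-0.000808i
Y_2^{m'}(θ=2.6885,φ=5.6159) and Σ D·Y over m':
  (-0.0288+0.1703i)·(+0.0173+0.0720i)  (-0.0994-0.9569i)·(-0.2388-0.1882i)  (-0.0767-0.1953i)·(+0.4495+0.0000i)  (-0.0136-0.0181i)·(+0.2388-0.1882i)  (-0.0011-0.0008i)·(+0.0173-0.0720i)
Y_2^-1(R⁻¹ n̂) = -0.210304+0.158641i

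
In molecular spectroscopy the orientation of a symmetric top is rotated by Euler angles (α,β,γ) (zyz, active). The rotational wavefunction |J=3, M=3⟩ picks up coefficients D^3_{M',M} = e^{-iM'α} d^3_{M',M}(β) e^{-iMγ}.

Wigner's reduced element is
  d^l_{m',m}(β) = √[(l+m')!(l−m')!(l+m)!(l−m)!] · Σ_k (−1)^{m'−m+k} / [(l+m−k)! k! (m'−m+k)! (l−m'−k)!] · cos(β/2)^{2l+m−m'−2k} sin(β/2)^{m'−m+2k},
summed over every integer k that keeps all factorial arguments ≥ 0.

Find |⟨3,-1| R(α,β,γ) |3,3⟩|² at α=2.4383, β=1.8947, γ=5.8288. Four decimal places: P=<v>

Split into d^3_{-1,3}(β=1.8947) × two z-phases.
c=cos(1.8947/2)=0.583837, s=sin(1.8947/2)=0.811871; N=√[2·24·720·1]=185.903201
k∈{4} keeps every argument non-negative
  k=4: (−1)^0·185.9032/(48)·0.5838^2·0.8119^4 = +0.573557
d^3_{-1,3}(1.8947) = +0.573557
|D^3_{-1,3}|² = |d^3_{-1,3}(β)|² = (+0.573557)² = 0.328968 (the z-rotation phases have unit modulus)

P=0.3290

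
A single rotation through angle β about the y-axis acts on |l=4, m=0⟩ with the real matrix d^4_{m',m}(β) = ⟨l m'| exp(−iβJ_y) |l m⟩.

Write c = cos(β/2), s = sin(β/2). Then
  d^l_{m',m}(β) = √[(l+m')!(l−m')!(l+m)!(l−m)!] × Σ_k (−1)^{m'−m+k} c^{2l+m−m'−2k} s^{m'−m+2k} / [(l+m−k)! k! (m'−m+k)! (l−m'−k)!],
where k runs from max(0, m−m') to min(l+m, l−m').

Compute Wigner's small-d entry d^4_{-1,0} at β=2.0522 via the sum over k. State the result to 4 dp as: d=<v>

d=0.3440

d^4_{-1,0}(β=2.0522) via Wigner's sum:
c=cos(2.0522/2)=0.518158, s=sin(2.0522/2)=0.855285; N=√[6·120·24·24]=643.987578
k: max(0,(0)−(-1))=1 … min(4+(0),4−(-1))=4
  k=1: (−1)^0·643.9876/(144)·0.5182^7·0.8553^1 = +0.038359
  k=2: (−1)^1·643.9876/(24)·0.5182^5·0.8553^3 = -0.627063
  k=3: (−1)^2·643.9876/(24)·0.5182^3·0.8553^5 = +1.708470
  k=4: (−1)^3·643.9876/(144)·0.5182^1·0.8553^7 = -0.775805
d^4_{-1,0}(2.0522) = +0.038359 -0.627063 +1.708470 -0.775805 = +0.343961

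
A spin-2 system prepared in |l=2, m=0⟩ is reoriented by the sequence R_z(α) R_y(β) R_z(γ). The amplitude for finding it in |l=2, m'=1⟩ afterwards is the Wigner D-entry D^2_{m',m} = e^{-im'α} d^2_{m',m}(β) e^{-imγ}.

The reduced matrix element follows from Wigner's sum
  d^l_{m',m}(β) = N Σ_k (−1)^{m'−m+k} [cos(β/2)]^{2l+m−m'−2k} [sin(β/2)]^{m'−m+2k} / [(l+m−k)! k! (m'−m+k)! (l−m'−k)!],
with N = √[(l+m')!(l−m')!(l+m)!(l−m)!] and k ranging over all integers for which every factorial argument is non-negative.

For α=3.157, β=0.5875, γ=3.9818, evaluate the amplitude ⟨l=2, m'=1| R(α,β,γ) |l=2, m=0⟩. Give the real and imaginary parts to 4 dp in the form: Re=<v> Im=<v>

Split into d^2_{1,0}(β=0.5875) × two z-phases.
Half-angle: c=0.957165, s=0.289544. N=√(6·1·2·2)=4.898979
Admissible k: 0..1 (factorial args all ≥0)
  k=0: (−1)^1·4.8990/(2)·0.9572^3·0.2895^1 = -0.621942
  k=1: (−1)^2·4.8990/(2)·0.9572^1·0.2895^3 = +0.056912
d^2_{1,0}(0.5875) = -0.621942 +0.056912 = -0.565030
D = (-0.999881+0.015407i)·(-0.565030)·(+1.000000+0.000000i) = +0.564963-0.008705i

Re=0.5650 Im=-0.0087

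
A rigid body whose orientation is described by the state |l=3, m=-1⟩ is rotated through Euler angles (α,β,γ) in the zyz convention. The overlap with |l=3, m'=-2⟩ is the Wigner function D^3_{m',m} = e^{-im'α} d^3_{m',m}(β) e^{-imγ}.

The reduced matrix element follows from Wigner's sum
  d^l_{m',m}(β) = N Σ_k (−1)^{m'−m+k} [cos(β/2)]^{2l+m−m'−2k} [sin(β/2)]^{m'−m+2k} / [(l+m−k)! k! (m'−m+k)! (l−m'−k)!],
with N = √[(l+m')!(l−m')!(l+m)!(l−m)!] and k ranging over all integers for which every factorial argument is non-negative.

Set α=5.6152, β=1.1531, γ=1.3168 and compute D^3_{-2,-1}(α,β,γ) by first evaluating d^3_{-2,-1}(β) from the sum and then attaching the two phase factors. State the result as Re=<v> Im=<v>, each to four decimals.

Re=0.1102 Im=-0.0021

Split into d^3_{-2,-1}(β=1.1531) × two z-phases.
Half-angle: c=0.838348, s=0.545135. N=√(1·120·2·24)=75.894664
The bounds max(0,m−m')=1 and min(l+m,l−m')=2 give 2 terms
  k=1: (−1)^0·75.8947/(24)·0.8383^5·0.5451^1 = +0.713882
  k=2: (−1)^1·75.8947/(12)·0.8383^3·0.5451^3 = -0.603692
d^3_{-2,-1}(1.1531) = +0.713882 -0.603692 = +0.110190
Phases: e^{-i·(-2)·5.6152}=+0.232673-0.972555i, e^{-i·(-1)·1.3168}=+0.251274+0.967916i ⇒ D=+0.110170-0.002112i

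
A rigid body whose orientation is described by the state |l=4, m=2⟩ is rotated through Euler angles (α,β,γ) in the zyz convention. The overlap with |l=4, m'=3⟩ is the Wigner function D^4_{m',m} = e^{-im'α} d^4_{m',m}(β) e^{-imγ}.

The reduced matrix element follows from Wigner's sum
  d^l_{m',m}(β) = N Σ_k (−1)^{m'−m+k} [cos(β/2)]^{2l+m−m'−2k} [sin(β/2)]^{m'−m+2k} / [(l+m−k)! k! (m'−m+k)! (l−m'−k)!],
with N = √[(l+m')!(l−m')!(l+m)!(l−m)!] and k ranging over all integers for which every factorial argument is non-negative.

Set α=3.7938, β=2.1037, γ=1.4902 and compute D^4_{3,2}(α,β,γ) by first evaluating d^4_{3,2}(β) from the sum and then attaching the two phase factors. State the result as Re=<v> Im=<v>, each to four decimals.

Re=-0.0438 Im=-0.1916

D^4_{3,2}(3.7938,2.1037,1.4902) = e^{-i·3·3.7938}·d^4_{3,2}(2.1037)·e^{-i·2·1.4902}. Compute d first:
Half-angle: c=0.495965, s=0.868342. N=√(5040·1·720·2)=2693.993318
The bounds max(0,m−m')=0 and min(l+m,l−m')=1 give 2 terms
  k=0: (−1)^1·2693.9933/(720)·0.4960^7·0.8683^1 = -0.023984
  k=1: (−1)^2·2693.9933/(240)·0.4960^5·0.8683^3 = +0.220554
d^4_{3,2}(2.1037) = -0.023984 +0.220554 = +0.196571
Attach z-rotation phases: D = e^{-i(3)(3.7938)}·(+0.196571)·e^{-i(2)(1.4902)} = -0.043786-0.191632i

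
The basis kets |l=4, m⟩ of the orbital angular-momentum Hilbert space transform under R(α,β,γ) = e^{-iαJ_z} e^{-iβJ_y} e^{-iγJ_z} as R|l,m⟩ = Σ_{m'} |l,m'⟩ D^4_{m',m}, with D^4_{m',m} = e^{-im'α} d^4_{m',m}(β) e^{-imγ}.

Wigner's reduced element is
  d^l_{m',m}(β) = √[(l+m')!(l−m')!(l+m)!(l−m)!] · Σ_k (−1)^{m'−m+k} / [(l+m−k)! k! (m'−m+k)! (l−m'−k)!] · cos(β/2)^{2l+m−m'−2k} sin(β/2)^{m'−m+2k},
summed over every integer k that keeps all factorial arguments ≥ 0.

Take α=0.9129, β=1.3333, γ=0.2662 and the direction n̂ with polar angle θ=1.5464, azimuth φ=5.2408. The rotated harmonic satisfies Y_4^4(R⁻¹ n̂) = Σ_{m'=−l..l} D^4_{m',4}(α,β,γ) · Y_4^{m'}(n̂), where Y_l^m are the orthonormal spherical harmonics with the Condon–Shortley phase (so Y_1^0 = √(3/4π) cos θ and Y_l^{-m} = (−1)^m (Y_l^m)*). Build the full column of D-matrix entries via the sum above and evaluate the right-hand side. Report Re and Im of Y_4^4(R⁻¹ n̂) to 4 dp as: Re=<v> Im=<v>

Need the full column D^4_{m',4} for m'=−4..4 at α=0.9129, β=1.3333, γ=0.2662.
cos(β/2)=0.785898, sin(β/2)=0.618357
d^4_{-4,4}: single k=8 term ⇒ +0.021375;  D = -0.018169+0.011260i
d^4_{-3,4}: single k=7 term ⇒ +0.076839;  D = -0.007908+0.076431i
d^4_{-2,4}: single k=6 term ⇒ +0.182703;  D = +0.132304+0.126000i
d^4_{-1,4}: single k=5 term ⇒ +0.328388;  D = +0.324607-0.049691i
d^4_{0,4}: single k=4 term ⇒ +0.466626;  D = +0.226164-0.408154i
d^4_{1,4}: single k=3 term ⇒ +0.530446;  D = -0.209933-0.487135i
d^4_{2,4}: single k=2 term ⇒ +0.476708;  D = -0.461771-0.118398i
d^4_{3,4}: single k=1 term ⇒ +0.323851;  D = -0.255461+0.199046i
d^4_{4,4}: single k=0 term ⇒ +0.145522;  D = +0.000584+0.145520i
Y_4^{m'}(θ=1.5464,φ=5.2408) and Σ D·Y over m':
  (-0.0182+0.0113i)·(-0.2283-0.3785i)  (-0.0079+0.0764i)·(-0.0305+0.0004i)  (+0.1323+0.1260i)·(+0.1637-0.2899i)  (+0.3246-0.0497i)·(-0.0174-0.0298i)  (+0.2262-0.4082i)·(+0.3155+0.0000i)  (-0.2099-0.4871i)·(+0.0174-0.0298i)  (-0.4618-0.1184i)·(+0.1637+0.2899i)  (-0.2555+0.1990i)·(+0.0305+0.0004i)  (+0.0006+0.1455i)·(-0.2283+0.3785i)
Y_4^4(R⁻¹ n̂) = +0.008466-0.335869i

Re=0.0085 Im=-0.3359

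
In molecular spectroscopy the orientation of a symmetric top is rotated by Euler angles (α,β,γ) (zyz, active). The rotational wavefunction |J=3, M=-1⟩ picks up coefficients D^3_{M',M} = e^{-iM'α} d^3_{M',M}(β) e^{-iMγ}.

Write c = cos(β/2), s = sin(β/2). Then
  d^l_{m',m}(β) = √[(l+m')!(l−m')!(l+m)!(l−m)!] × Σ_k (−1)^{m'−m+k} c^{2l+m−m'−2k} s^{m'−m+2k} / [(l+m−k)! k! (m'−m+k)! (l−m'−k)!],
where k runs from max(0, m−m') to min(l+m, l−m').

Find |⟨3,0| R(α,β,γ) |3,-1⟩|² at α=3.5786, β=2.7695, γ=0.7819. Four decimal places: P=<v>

P=0.2763

Split into d^3_{0,-1}(β=2.7695) × two z-phases.
c=cos(2.7695/2)=0.184975, s=sin(2.7695/2)=0.982743; N=√[6·6·2·24]=41.569219
The bounds max(0,m−m')=0 and min(l+m,l−m')=2 give 3 terms
  k=0: (−1)^1·41.5692/(12)·0.1850^5·0.9827^1 = -0.000737
  k=1: (−1)^2·41.5692/(4)·0.1850^3·0.9827^3 = +0.062427
  k=2: (−1)^3·41.5692/(12)·0.1850^1·0.9827^5 = -0.587359
d^3_{0,-1}(2.7695) = -0.000737 +0.062427 -0.587359 = -0.525670
|D^3_{0,-1}|² = |d^3_{0,-1}(β)|² = (-0.525670)² = 0.276329 (the z-rotation phases have unit modulus)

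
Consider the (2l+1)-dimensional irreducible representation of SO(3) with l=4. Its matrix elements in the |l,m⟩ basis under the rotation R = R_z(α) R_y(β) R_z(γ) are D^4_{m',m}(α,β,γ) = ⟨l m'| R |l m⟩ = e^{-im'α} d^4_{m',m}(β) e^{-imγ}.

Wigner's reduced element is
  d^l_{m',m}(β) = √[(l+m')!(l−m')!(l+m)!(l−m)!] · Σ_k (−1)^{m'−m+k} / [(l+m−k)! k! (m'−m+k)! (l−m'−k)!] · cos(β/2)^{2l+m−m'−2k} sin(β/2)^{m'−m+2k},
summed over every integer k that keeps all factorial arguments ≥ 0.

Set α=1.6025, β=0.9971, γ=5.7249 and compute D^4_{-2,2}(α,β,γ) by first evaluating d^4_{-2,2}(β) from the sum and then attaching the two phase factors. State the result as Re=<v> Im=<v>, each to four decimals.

Split into d^4_{-2,2}(β=0.9971) × two z-phases.
With c≡cos(β/2)=0.878277 and s≡sin(β/2)=0.478153, N=[2·720·720·2]^{1/2}=1440.000000
Admissible k: 4..6 (factorial args all ≥0)
  k=4: (−1)^0·1440.0000/(96)·0.8783^4·0.4782^4 = +0.466533
  k=5: (−1)^1·1440.0000/(120)·0.8783^2·0.4782^6 = -0.110622
  k=6: (−1)^2·1440.0000/(1440)·0.8783^0·0.4782^8 = +0.002732
d^4_{-2,2}(0.9971) = +0.466533 -0.110622 +0.002732 = +0.358643
D = (-0.997990-0.063365i)·(+0.358643)·(+0.438767+0.898601i) = -0.136623-0.331601i

Re=-0.1366 Im=-0.3316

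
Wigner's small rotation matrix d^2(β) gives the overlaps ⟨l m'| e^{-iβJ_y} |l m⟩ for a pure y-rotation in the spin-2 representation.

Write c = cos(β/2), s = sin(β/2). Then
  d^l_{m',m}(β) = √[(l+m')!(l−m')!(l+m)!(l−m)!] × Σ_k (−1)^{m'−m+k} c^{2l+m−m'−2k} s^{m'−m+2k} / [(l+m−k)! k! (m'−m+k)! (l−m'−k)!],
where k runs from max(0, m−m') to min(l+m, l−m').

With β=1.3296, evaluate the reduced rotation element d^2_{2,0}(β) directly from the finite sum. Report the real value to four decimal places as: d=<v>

d=0.5774

d^2_{2,0}(β=1.3296) via Wigner's sum:
c=cos(1.3296/2)=0.787040, s=sin(1.3296/2)=0.616902; N=√[24·1·2·2]=9.797959
Admissible k: 0..0 (factorial args all ≥0)
  k=0: (−1)^2·9.7980/(4)·0.7870^2·0.6169^2 = +0.577433
d^2_{2,0}(1.3296) = +0.577433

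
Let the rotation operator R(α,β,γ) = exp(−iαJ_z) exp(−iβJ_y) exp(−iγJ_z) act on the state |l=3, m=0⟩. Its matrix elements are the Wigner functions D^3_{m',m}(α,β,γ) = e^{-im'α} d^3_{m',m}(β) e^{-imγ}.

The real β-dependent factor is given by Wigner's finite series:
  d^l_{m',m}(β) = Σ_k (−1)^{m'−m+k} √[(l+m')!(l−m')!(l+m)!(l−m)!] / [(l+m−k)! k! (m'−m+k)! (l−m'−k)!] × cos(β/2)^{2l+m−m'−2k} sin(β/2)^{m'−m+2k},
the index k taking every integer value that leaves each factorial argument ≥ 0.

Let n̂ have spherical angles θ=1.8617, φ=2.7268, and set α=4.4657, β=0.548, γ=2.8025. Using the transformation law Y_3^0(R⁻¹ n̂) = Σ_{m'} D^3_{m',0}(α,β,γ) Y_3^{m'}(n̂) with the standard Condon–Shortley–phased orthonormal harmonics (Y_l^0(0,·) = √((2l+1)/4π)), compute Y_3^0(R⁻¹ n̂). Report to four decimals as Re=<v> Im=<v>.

Need the full column D^3_{m',0} for m'=−3..3 at α=4.4657, β=0.548, γ=2.8025.
cos(β/2)=0.962696, sin(β/2)=0.270584
d^3_{-3,0}: single k=3 term ⇒ +0.079048;  D = +0.053305+0.058371i
d^3_{-2,0}: k∈[2..3] ⇒ +0.344448 -0.027211 = +0.317236;  D = -0.279402+0.150244i
d^3_{-1,0}: k∈[1..3] ⇒ +0.775068 -0.183691 +0.004837 = +0.596214;  D = -0.145592-0.578164i
d^3_{0,0}: k∈[0..3] ⇒ +0.796042 -0.565985 +0.044713 -0.000392 = +0.274377;  D = +0.274377+0.000000i
d^3_{1,0}: k∈[0..2] ⇒ -0.775068 +0.183691 -0.004837 = -0.596214;  D = +0.145592-0.578164i
d^3_{2,0}: k∈[0..1] ⇒ +0.344448 -0.027211 = +0.317236;  D = -0.279402-0.150244i
d^3_{3,0}: single k=0 term ⇒ -0.079048;  D = -0.053305+0.058371i
Y_3^{m'}(θ=1.8617,φ=2.7268) and Σ D·Y over m':
  (+0.0533+0.0584i)·(-0.1176-0.3474i)  (-0.2794+0.1502i)·(-0.1816-0.1984i)  (-0.1456-0.5782i)·(+0.1668+0.0734i)  (+0.2744+0.0000i)·(+0.2771+0.0000i)  (+0.1456-0.5782i)·(-0.1668+0.0734i)  (-0.2794-0.1502i)·(-0.1816+0.1984i)  (-0.0533+0.0584i)·(+0.1176-0.3474i)
Y_3^0(R⁻¹ n̂) = +0.301530+0.000000i

Re=0.3015 Im=0.0000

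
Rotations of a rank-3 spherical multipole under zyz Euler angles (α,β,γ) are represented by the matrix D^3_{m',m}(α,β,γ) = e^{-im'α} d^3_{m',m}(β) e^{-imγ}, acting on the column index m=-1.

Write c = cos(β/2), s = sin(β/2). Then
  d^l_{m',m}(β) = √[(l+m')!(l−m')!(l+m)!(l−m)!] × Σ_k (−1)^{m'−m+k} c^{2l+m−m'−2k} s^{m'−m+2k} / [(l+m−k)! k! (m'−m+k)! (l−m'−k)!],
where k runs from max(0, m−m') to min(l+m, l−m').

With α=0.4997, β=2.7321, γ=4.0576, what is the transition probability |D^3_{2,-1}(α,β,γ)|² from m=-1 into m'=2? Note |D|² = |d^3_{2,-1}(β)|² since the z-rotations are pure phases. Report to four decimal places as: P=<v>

P=0.2795

Split into d^3_{2,-1}(β=2.7321) × two z-phases.
With c≡cos(β/2)=0.203319 and s≡sin(β/2)=0.979113, N=[120·1·2·24]^{1/2}=75.894664
Admissible k: 0..1 (factorial args all ≥0)
  k=0: (−1)^3·75.8947/(12)·0.2033^3·0.9791^3 = -0.049895
  k=1: (−1)^4·75.8947/(24)·0.2033^1·0.9791^5 = +0.578550
d^3_{2,-1}(2.7321) = -0.049895 +0.578550 = +0.528654
|D^3_{2,-1}|² = |d^3_{2,-1}(β)|² = (+0.528654)² = 0.279475 (the z-rotation phases have unit modulus)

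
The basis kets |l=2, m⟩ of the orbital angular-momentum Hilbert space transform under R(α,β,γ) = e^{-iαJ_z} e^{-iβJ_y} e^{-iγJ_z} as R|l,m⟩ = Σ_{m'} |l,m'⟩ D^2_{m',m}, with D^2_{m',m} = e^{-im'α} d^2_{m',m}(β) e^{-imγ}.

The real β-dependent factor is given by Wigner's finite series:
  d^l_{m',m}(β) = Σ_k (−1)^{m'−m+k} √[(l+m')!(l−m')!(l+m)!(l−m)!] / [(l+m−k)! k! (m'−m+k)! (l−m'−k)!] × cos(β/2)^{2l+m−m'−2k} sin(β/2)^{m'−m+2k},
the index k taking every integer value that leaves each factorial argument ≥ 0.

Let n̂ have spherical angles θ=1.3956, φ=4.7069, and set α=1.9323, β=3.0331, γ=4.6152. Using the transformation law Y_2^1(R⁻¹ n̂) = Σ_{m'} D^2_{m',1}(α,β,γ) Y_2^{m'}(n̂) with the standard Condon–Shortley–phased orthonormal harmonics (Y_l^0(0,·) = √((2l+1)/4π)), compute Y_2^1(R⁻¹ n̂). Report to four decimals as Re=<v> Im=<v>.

Re=-0.0924 Im=0.1805

Need the full column D^2_{m',1} for m'=−2..2 at α=1.9323, β=3.0331, γ=4.6152.
cos(β/2)=0.054220, sin(β/2)=0.998529
d^2_{-2,1}: single k=3 term ⇒ +0.107962;  D = +0.078950-0.073638i
d^2_{-1,1}: k∈[2..3] ⇒ +0.008793 -0.994129 = -0.985336;  D = +0.883484+0.436283i
d^2_{0,1}: k∈[1..2] ⇒ +0.000390 -0.132225 = -0.131836;  D = +0.012793-0.131213i
d^2_{1,1}: k∈[0..1] ⇒ +0.000009 -0.008793 = -0.008785;  D = -0.008480+0.002295i
d^2_{2,1}: single k=0 term ⇒ -0.000318;  D = +0.000186+0.000258i
Y_2^{m'}(θ=1.3956,φ=4.7069) and Σ D·Y over m':
  (+0.0790-0.0736i)·(-0.3745-0.0041i)  (+0.8835+0.4363i)·(-0.0007+0.1326i)  (+0.0128-0.1312i)·(-0.2866+0.0000i)  (-0.0085+0.0023i)·(+0.0007+0.1326i)  (+0.0002+0.0003i)·(-0.3745+0.0041i)
Y_2^1(R⁻¹ n̂) = -0.092410+0.180474i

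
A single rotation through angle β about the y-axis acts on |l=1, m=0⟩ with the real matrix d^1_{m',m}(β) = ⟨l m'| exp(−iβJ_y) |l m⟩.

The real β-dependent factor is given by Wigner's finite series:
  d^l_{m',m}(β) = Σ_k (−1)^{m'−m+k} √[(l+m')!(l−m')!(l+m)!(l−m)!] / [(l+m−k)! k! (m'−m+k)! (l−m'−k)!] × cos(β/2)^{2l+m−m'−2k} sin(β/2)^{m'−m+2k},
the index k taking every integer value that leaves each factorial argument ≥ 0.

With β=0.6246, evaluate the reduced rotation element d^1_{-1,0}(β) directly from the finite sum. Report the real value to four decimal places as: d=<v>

d=0.4135

d^1_{-1,0}(β=0.6246) via Wigner's sum:
c=cos(0.6246/2)=0.951629, s=sin(0.6246/2)=0.307248; N=√[1·2·1·1]=1.414214
The bounds max(0,m−m')=1 and min(l+m,l−m')=1 give 1 term
  k=1: (−1)^0·1.4142/(1)·0.9516^1·0.3072^1 = +0.413497
d^1_{-1,0}(0.6246) = +0.413497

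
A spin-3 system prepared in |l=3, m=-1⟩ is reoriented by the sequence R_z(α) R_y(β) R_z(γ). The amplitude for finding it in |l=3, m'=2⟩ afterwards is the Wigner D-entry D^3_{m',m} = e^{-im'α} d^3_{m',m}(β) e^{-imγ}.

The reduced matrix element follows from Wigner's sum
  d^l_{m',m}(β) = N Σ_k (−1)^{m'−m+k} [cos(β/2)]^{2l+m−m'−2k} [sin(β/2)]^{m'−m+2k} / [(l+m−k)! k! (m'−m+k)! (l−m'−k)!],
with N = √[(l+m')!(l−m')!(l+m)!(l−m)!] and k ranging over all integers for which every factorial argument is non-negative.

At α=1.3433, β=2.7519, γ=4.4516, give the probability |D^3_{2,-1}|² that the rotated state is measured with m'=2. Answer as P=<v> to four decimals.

First d^3_{2,-1}(β=2.7519), then the phase factors e^{-i(2)α} and e^{-i(-1)γ}:
Half-angle: c=0.193616, s=0.981077. N=√(120·1·2·24)=75.894664
Admissible k: 0..1 (factorial args all ≥0)
  k=0: (−1)^3·75.8947/(12)·0.1936^3·0.9811^3 = -0.043347
  k=1: (−1)^4·75.8947/(24)·0.1936^1·0.9811^5 = +0.556490
d^3_{2,-1}(2.7519) = -0.043347 +0.556490 = +0.513142
|D^3_{2,-1}|² = |d^3_{2,-1}(β)|² = (+0.513142)² = 0.263315 (the z-rotation phases have unit modulus)

P=0.2633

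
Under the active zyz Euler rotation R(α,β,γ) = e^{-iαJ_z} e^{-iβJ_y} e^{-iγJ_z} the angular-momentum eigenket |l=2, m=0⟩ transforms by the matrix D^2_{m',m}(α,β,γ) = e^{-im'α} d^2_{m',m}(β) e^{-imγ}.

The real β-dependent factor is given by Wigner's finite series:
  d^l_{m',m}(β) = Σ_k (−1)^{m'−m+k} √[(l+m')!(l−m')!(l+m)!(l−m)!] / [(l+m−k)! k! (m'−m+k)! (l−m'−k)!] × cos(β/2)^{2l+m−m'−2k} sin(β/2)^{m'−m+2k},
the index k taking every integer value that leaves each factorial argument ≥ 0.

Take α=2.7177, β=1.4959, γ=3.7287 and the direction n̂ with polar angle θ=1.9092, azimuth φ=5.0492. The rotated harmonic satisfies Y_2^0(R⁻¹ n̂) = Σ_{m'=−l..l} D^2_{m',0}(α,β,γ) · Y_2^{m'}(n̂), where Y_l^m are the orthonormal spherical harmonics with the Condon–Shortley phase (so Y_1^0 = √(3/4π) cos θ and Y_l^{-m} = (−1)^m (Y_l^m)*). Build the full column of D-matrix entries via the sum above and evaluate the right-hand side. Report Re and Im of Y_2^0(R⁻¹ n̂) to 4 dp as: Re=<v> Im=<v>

Need the full column D^2_{m',0} for m'=−2..2 at α=2.7177, β=1.4959, γ=3.7287.
cos(β/2)=0.733085, sin(β/2)=0.680137
d^2_{-2,0}: single k=2 term ⇒ +0.608944;  D = +0.402905-0.456596i
d^2_{-1,0}: k∈[1..2] ⇒ +0.656349 -0.564963 = +0.091386;  D = -0.083298+0.037588i
d^2_{0,0}: k∈[0..2] ⇒ +0.288813 -0.994401 +0.213987 = -0.491602;  D = -0.491602+0.000000i
d^2_{1,0}: k∈[0..1] ⇒ -0.656349 +0.564963 = -0.091386;  D = +0.083298+0.037588i
d^2_{2,0}: single k=0 term ⇒ +0.608944;  D = +0.402905+0.456596i
Y_2^{m'}(θ=1.9092,φ=5.0492) and Σ D·Y over m':
  (+0.4029-0.4566i)·(-0.2686+0.2144i)  (-0.0833+0.0376i)·(-0.0800-0.2283i)  (-0.4916+0.0000i)·(-0.2111+0.0000i)  (+0.0833+0.0376i)·(+0.0800-0.2283i)  (+0.4029+0.4566i)·(-0.2686-0.2144i)
Y_2^0(R⁻¹ n̂) = +0.113602+0.000000i

Re=0.1136 Im=0.0000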